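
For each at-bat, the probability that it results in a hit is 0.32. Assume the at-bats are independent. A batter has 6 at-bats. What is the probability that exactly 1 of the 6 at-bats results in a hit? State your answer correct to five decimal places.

0.27916

X ~ Binomial(n=6, p=0.32).
P(X=1) = C(6,1) · p^1 · (1−p)^5
= 6 · 0.32 · 0.14539 = 0.2791552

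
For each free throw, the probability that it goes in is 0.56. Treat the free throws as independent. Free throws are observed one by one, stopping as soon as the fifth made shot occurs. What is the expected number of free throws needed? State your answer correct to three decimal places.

8.929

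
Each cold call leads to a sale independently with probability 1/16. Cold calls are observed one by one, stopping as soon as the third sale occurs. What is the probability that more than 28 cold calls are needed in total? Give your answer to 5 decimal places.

0.74626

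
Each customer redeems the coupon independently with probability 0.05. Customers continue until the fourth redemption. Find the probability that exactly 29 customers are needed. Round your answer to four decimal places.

0.0057

Y = trial on which the fourth success occurs; negative binomial, r=4, p=0.05.
P(Y=29) = C(28,3) · p^4 · (1−p)^25
= 3276 · 6.25e-06 · 0.27739 = 0.005680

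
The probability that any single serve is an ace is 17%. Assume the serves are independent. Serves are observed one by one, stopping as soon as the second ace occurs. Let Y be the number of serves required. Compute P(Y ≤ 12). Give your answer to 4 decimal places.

Finishing within 12 serves ⇔ at least 2 successes in the first 12. With X ~ Binomial(12, 0.17), P(Y ≤ 12) = 1 − P(X ≤ 1).
  k=0: C(12,0)·0.17^0·0.83^12 = 0.106890
  k=1: C(12,1)·0.17^1·0.83^11 = 0.262718
1 − 0.369608 = 0.630392

0.6304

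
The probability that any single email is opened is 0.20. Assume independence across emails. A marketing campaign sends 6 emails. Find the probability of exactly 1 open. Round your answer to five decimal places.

0.39322

X ~ Binomial(n=6, p=0.20).
P(X=1) = C(6,1) · p^1 · (1−p)^5
= 6 · 0.2 · 0.32768 = 0.3932160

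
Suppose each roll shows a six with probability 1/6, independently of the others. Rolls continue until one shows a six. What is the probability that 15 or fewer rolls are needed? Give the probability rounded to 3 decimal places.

Y = number of rolls to the first success; geometric, p = 0.166667.
P(Y ≤ 15) = 1 − (1−p)^15 = 1 − 0.06491 = 0.93509

0.935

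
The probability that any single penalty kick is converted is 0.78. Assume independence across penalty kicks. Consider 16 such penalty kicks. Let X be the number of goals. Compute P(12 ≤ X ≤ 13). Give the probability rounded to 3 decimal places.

X ~ Binomial(16, 0.78); P(12 ≤ X ≤ 13) = Σ C(16,k) p^k (1−p)^(16−k) over k:
  k=12: C(16,12)·0.78^12·0.22^4 = 0.21622
  k=13: C(16,13)·0.78^13·0.22^3 = 0.23588
Total = 0.45210

0.452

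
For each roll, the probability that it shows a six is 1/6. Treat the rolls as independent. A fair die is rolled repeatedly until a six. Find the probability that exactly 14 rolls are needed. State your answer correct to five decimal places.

Geometric (trials to first success), p = 0.166667.
P(Y = 14) = (1−p)^13 · p = 0.093464 · 0.166667 = 0.0155773

0.01558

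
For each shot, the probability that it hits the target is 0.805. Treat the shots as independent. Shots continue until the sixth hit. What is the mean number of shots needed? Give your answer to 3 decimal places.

7.453

Y = total shots until the sixth success; negative binomial with r=6, p=0.805.
E[Y] = r / p = 6 / 0.805 = 7.45342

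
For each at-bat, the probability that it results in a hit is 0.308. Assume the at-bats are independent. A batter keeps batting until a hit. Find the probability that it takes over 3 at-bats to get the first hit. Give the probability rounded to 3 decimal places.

Y = number of at-bats to the first success; geometric, p = 0.308.
P(Y > 3) = P(first 3 all fail) = (1−p)^3 = 0.33137

0.331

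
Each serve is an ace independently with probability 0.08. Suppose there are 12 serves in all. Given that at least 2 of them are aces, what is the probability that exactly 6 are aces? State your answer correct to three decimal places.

0.001

X ~ Binomial(12, 0.08). Want P(X=6 | X≥2) = P(X=6) / P(X≥2).
P(X=6) = C(12,6)·0.08^6·0.92^6 = 0.00015
P(X≥2) = 1 − 0.36767 − 0.38365 = 0.24868
Ratio = 0.00015 / 0.24868 = 0.00059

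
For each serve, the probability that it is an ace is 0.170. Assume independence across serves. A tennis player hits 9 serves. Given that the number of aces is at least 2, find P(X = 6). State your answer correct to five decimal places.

0.00247

X ~ Binomial(9, 0.17). Want P(X=6 | X≥2) = P(X=6) / P(X≥2).
P(X=6) = C(9,6)·0.17^6·0.83^3 = 0.0011593
P(X≥2) = 1 − 0.1869403 − 0.3446007 = 0.4684590
Ratio = 0.0011593 / 0.4684590 = 0.0024748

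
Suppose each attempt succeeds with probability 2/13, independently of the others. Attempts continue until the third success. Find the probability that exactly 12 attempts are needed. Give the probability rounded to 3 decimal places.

Y = trial on which the third success occurs; negative binomial, r=3, p=0.153846.
P(Y=12) = C(11,2) · p^3 · (1−p)^9
= 55 · 0.0036413 · 0.22235 = 0.04453

0.045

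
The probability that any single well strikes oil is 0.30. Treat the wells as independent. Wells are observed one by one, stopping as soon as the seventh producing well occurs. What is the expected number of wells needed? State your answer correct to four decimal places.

23.3333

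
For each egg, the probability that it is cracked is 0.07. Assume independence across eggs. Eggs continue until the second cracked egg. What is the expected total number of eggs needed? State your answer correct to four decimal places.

Y = total eggs until the second success; negative binomial with r=2, p=0.07.
E[Y] = r / p = 2 / 0.07 = 28.571429

28.5714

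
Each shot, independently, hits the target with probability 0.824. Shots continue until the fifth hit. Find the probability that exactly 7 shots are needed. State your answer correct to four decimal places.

Y = trial on which the fifth success occurs; negative binomial, r=5, p=0.824.
P(Y=7) = C(6,4) · p^5 · (1−p)^2
= 15 · 0.37987 · 0.030976 = 0.176503

0.1765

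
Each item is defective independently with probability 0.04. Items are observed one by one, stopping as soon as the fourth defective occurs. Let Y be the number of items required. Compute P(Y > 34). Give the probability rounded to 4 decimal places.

0.9543

Needing more than 34 items ⇔ fewer than 4 successes in the first 34. With X ~ Binomial(34, 0.04), P(Y > 34) = P(X ≤ 3).
  k=0: C(34,0)·0.04^0·0.96^34 = 0.249587
  k=1: C(34,1)·0.04^1·0.96^33 = 0.353582
  k=2: C(34,2)·0.04^2·0.96^32 = 0.243087
  k=3: C(34,3)·0.04^3·0.96^31 = 0.108039
P(X ≤ 3) = 0.954295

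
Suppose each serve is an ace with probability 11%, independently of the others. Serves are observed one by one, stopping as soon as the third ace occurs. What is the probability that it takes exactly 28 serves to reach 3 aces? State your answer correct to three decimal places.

Y = trial on which the third success occurs; negative binomial, r=3, p=0.11.
P(Y=28) = C(27,2) · p^3 · (1−p)^25
= 351 · 0.001331 · 0.054294 = 0.02537

0.025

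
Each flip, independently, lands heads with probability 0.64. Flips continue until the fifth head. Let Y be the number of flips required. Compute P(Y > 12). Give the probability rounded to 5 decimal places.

0.03038

Needing more than 12 flips ⇔ fewer than 5 successes in the first 12. With X ~ Binomial(12, 0.64), P(Y > 12) = P(X ≤ 4).
  k=0: C(12,0)·0.64^0·0.36^12 = 0.0000047
  k=1: C(12,1)·0.64^1·0.36^11 = 0.0001011
  k=2: C(12,2)·0.64^2·0.36^10 = 0.0009884
  k=3: C(12,3)·0.64^3·0.36^9 = 0.0058571
  k=4: C(12,4)·0.64^4·0.36^8 = 0.0234285
P(X ≤ 4) = 0.0303799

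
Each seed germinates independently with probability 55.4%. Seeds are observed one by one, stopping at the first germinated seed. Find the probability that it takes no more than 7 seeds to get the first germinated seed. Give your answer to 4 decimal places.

Y = number of seeds to the first success; geometric, p = 0.554.
P(Y ≤ 7) = 1 − (1−p)^7 = 1 − 0.003510 = 0.996490

0.9965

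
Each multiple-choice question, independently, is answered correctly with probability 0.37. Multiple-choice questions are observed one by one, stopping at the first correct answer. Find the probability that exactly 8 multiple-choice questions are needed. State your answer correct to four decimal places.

0.0146

Geometric (trials to first success), p = 0.37.
P(Y = 8) = (1−p)^7 · p = 0.03939 · 0.37 = 0.014574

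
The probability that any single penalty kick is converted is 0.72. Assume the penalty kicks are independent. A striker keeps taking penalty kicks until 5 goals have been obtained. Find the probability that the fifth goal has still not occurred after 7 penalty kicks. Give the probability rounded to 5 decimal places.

0.30807

Needing more than 7 penalty kicks ⇔ fewer than 5 successes in the first 7. With X ~ Binomial(7, 0.72), P(Y > 7) = P(X ≤ 4).
  k=0: C(7,0)·0.72^0·0.28^7 = 0.0001349
  k=1: C(7,1)·0.72^1·0.28^6 = 0.0024287
  k=2: C(7,2)·0.72^2·0.28^5 = 0.0187359
  k=3: C(7,3)·0.72^3·0.28^4 = 0.0802967
  k=4: C(7,4)·0.72^4·0.28^3 = 0.2064772
P(X ≤ 4) = 0.3080735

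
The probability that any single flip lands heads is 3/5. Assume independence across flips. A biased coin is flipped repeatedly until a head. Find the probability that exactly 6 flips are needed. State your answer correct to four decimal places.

0.0061

Geometric (trials to first success), p = 0.60.
P(Y = 6) = (1−p)^5 · p = 0.01024 · 0.60 = 0.006144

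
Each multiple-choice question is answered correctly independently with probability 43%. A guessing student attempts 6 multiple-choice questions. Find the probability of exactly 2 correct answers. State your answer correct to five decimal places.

X ~ Binomial(n=6, p=0.43).
P(X=2) = C(6,2) · p^2 · (1−p)^4
= 15 · 0.1849 · 0.10556 = 0.2927707

0.29277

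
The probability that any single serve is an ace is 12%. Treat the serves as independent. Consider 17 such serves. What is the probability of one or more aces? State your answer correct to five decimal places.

0.88618

P(at least one) = 1 − P(none) = 1 − (1 − 0.12)^17
= 1 − 0.1138166 = 0.8861834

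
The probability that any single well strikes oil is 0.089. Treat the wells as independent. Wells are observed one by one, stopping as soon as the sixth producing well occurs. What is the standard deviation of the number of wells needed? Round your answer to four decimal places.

26.2691

Y = total wells until the sixth success; negative binomial with r=6, p=0.089.
SD(Y) = √[r(1−p)/p²] = √(690.064386) = 26.269077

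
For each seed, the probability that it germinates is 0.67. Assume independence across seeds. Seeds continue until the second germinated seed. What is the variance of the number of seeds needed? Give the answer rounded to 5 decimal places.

1.47026

Y = total seeds until the second success; negative binomial with r=2, p=0.67.
Var(Y) = r(1−p)/p² = 2·0.33 / 0.67² = 1.4702606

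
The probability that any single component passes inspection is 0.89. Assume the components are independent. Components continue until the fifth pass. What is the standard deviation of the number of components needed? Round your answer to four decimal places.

Y = total components until the fifth success; negative binomial with r=5, p=0.89.
SD(Y) = √[r(1−p)/p²] = √(0.694357) = 0.833281

0.8333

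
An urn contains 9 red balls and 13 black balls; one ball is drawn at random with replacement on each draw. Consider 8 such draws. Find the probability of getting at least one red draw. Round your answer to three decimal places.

0.985

P(at least one) = 1 − P(none) = 1 − (1 − 0.409091)^8
= 1 − 0.01487 = 0.98513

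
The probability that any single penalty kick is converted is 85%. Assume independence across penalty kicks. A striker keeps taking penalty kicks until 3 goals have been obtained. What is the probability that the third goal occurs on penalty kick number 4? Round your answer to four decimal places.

0.2764

Y = trial on which the third success occurs; negative binomial, r=3, p=0.85.
P(Y=4) = C(3,2) · p^3 · (1−p)^1
= 3 · 0.61413 · 0.15 = 0.276356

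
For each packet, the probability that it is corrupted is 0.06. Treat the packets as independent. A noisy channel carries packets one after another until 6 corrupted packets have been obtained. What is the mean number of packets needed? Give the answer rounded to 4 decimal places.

100.0000

Y = total packets until the sixth success; negative binomial with r=6, p=0.06.
E[Y] = r / p = 6 / 0.06 = 100.000000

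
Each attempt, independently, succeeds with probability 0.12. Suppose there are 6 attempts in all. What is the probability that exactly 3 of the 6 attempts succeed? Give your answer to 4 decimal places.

0.0236

X ~ Binomial(n=6, p=0.12).
P(X=3) = C(6,3) · p^3 · (1−p)^3
= 20 · 0.001728 · 0.68147 = 0.023552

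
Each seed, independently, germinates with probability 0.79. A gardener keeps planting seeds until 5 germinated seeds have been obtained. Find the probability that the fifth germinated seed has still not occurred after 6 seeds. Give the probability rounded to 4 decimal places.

0.3692

Needing more than 6 seeds ⇔ fewer than 5 successes in the first 6. With X ~ Binomial(6, 0.79), P(Y > 6) = P(X ≤ 4).
  k=0: C(6,0)·0.79^0·0.21^6 = 0.000086
  k=1: C(6,1)·0.79^1·0.21^5 = 0.001936
  k=2: C(6,2)·0.79^2·0.21^4 = 0.018206
  k=3: C(6,3)·0.79^3·0.21^3 = 0.091321
  k=4: C(6,4)·0.79^4·0.21^2 = 0.257655
P(X ≤ 4) = 0.369203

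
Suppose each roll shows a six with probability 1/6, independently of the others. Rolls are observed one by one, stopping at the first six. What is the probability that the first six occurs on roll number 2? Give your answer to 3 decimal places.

Geometric (trials to first success), p = 0.166667.
P(Y = 2) = (1−p)^1 · p = 0.83333 · 0.166667 = 0.13889

0.139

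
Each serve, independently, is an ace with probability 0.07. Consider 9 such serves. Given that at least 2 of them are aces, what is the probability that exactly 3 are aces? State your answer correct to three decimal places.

X ~ Binomial(9, 0.07). Want P(X=3 | X≥2) = P(X=3) / P(X≥2).
P(X=3) = C(9,3)·0.07^3·0.93^6 = 0.01864
P(X≥2) = 1 − 0.52041 − 0.35254 = 0.12705
Ratio = 0.01864 / 0.12705 = 0.14672

0.147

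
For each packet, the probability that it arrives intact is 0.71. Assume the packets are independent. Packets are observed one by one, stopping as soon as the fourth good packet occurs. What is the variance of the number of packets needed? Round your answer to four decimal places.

Y = total packets until the fourth success; negative binomial with r=4, p=0.71.
Var(Y) = r(1−p)/p² = 4·0.29 / 0.71² = 2.301131

2.3011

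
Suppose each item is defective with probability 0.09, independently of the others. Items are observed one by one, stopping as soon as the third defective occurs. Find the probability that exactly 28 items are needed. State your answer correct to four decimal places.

Y = trial on which the third success occurs; negative binomial, r=3, p=0.09.
P(Y=28) = C(27,2) · p^3 · (1−p)^25
= 351 · 0.000729 · 0.094631 = 0.024214

0.0242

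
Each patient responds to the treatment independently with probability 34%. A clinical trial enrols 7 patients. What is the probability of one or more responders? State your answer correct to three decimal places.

0.945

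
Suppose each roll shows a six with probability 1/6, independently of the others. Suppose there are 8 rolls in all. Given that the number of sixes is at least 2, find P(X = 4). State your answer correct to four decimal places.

0.0659

X ~ Binomial(8, 0.166667). Want P(X=4 | X≥2) = P(X=4) / P(X≥2).
P(X=4) = C(8,4)·0.166667^4·0.833333^4 = 0.026048
P(X≥2) = 1 − 0.232568 − 0.372109 = 0.395323
Ratio = 0.026048 / 0.395323 = 0.065889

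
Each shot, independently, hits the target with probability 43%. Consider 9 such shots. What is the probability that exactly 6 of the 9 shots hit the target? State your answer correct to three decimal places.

X ~ Binomial(n=9, p=0.43).
P(X=6) = C(9,6) · p^6 · (1−p)^3
= 84 · 0.0063214 · 0.18519 = 0.09834

0.098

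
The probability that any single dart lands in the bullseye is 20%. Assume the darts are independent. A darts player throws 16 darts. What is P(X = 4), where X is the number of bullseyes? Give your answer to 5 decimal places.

X ~ Binomial(n=16, p=0.20).
P(X=4) = C(16,4) · p^4 · (1−p)^12
= 1820 · 0.0016 · 0.068719 = 0.2001111

0.20011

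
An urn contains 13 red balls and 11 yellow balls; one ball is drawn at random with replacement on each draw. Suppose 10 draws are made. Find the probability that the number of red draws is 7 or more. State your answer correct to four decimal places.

X ~ Binomial(10, 0.541667); P(X ≥ 7) = Σ C(10,k) p^k (1−p)^(10−k) over k:
  k=7: C(10,7)·0.541667^7·0.458333^3 = 0.158070
  k=8: C(10,8)·0.541667^8·0.458333^2 = 0.070054
  k=9: C(10,9)·0.541667^9·0.458333^1 = 0.018398
  k=10: C(10,10)·0.541667^10·0.458333^0 = 0.002174
Total = 0.248697

0.2487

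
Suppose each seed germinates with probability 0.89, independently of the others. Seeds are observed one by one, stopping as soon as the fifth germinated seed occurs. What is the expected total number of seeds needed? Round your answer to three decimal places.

Y = total seeds until the fifth success; negative binomial with r=5, p=0.89.
E[Y] = r / p = 5 / 0.89 = 5.61798

5.618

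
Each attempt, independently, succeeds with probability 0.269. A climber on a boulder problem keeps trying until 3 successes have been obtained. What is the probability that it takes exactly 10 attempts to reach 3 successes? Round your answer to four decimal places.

0.0782

Y = trial on which the third success occurs; negative binomial, r=3, p=0.269.
P(Y=10) = C(9,2) · p^3 · (1−p)^7
= 36 · 0.019465 · 0.11154 = 0.078159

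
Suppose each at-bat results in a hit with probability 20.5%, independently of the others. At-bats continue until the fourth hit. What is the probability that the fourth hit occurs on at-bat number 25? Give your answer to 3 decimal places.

0.029

Y = trial on which the fourth success occurs; negative binomial, r=4, p=0.205.
P(Y=25) = C(24,3) · p^4 · (1−p)^21
= 2024 · 0.0017661 · 0.0080856 = 0.02890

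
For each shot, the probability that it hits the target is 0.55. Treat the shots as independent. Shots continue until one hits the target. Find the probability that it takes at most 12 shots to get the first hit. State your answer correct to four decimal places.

0.9999

Y = number of shots to the first success; geometric, p = 0.55.
P(Y ≤ 12) = 1 − (1−p)^12 = 1 − 0.000069 = 0.999931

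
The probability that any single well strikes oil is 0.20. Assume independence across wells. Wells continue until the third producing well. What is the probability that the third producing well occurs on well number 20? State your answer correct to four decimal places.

Y = trial on which the third success occurs; negative binomial, r=3, p=0.20.
P(Y=20) = C(19,2) · p^3 · (1−p)^17
= 171 · 0.008 · 0.022518 = 0.030805

0.0308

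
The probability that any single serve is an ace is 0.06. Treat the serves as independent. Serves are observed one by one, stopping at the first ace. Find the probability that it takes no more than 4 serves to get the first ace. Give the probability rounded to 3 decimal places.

0.219

Y = number of serves to the first success; geometric, p = 0.06.
P(Y ≤ 4) = 1 − (1−p)^4 = 1 − 0.78075 = 0.21925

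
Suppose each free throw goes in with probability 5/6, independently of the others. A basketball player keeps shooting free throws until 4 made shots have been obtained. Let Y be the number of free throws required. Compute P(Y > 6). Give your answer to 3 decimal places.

Needing more than 6 free throws ⇔ fewer than 4 successes in the first 6. With X ~ Binomial(6, 0.833333), P(Y > 6) = P(X ≤ 3).
  k=0: C(6,0)·0.833333^0·0.166667^6 = 0.00002
  k=1: C(6,1)·0.833333^1·0.166667^5 = 0.00064
  k=2: C(6,2)·0.833333^2·0.166667^4 = 0.00804
  k=3: C(6,3)·0.833333^3·0.166667^3 = 0.05358
P(X ≤ 3) = 0.06229

0.062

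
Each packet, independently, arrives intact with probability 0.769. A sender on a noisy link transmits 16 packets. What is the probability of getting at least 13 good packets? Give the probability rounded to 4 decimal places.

X ~ Binomial(16, 0.769); P(X ≥ 13) = Σ C(16,k) p^k (1−p)^(16−k) over k:
  k=13: C(16,13)·0.769^13·0.231^3 = 0.227021
  k=14: C(16,14)·0.769^14·0.231^2 = 0.161947
  k=15: C(16,15)·0.769^15·0.231^1 = 0.071883
  k=16: C(16,16)·0.769^16·0.231^0 = 0.014956
Total = 0.475808

0.4758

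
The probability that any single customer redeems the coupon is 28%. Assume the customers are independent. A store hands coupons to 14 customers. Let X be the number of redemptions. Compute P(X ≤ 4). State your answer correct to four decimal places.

0.6491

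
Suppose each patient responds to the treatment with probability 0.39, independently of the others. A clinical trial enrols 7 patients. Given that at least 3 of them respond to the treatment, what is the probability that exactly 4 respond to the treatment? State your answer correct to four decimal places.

0.3293

X ~ Binomial(7, 0.39). Want P(X=4 | X≥3) = P(X=4) / P(X≥3).
P(X=4) = C(7,4)·0.39^4·0.61^3 = 0.183788
P(X≥3) = 1 − 0.031427 − 0.140651 − 0.269773 = 0.558149
Ratio = 0.183788 / 0.558149 = 0.329280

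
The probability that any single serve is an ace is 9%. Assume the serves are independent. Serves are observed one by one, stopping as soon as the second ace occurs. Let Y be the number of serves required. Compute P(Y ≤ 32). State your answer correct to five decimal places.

0.79633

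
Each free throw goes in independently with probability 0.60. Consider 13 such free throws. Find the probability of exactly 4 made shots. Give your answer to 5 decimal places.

X ~ Binomial(n=13, p=0.60).
P(X=4) = C(13,4) · p^4 · (1−p)^9
= 715 · 0.1296 · 0.00026214 = 0.0242913

0.02429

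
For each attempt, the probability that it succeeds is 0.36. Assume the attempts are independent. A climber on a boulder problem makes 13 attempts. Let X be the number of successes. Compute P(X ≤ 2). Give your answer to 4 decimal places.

0.0997

X ~ Binomial(13, 0.36); P(X ≤ 2) = Σ C(13,k) p^k (1−p)^(13−k) over k:
  k=0: C(13,0)·0.36^0·0.64^13 = 0.003022
  k=1: C(13,1)·0.36^1·0.64^12 = 0.022101
  k=2: C(13,2)·0.36^2·0.64^11 = 0.074590
Total = 0.099713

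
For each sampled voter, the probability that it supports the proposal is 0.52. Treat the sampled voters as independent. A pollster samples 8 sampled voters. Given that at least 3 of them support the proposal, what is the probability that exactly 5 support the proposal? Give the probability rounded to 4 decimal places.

0.2675

X ~ Binomial(8, 0.52). Want P(X=5 | X≥3) = P(X=5) / P(X≥3).
P(X=5) = C(8,5)·0.52^5·0.48^3 = 0.235466
P(X≥3) = 1 − 0.002818 − 0.024422 − 0.092600 = 0.880160
Ratio = 0.235466 / 0.880160 = 0.267527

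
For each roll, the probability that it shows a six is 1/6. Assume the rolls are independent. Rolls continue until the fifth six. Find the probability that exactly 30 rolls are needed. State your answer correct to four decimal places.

0.0320

Y = trial on which the fifth success occurs; negative binomial, r=5, p=0.166667.
P(Y=30) = C(29,4) · p^5 · (1−p)^25
= 23751 · 0.0001286 · 0.010483 = 0.032018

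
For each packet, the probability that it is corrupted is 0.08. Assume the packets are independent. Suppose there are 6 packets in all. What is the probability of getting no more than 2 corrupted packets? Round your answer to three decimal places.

X ~ Binomial(6, 0.08); P(X ≤ 2) = Σ C(6,k) p^k (1−p)^(6−k) over k:
  k=0: C(6,0)·0.08^0·0.92^6 = 0.60636
  k=1: C(6,1)·0.08^1·0.92^5 = 0.31636
  k=2: C(6,2)·0.08^2·0.92^4 = 0.06877
Total = 0.99149

0.991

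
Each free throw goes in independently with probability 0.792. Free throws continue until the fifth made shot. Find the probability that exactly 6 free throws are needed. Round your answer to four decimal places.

0.3241

Y = trial on which the fifth success occurs; negative binomial, r=5, p=0.792.
P(Y=6) = C(5,4) · p^5 · (1−p)^1
= 5 · 0.31162 · 0.208 = 0.324085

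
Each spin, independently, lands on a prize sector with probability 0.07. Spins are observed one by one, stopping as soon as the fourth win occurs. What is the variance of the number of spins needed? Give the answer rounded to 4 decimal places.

759.1837

Y = total spins until the fourth success; negative binomial with r=4, p=0.07.
Var(Y) = r(1−p)/p² = 4·0.93 / 0.07² = 759.183673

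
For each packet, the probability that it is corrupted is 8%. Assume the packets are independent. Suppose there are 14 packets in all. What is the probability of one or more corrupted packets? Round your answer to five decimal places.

P(at least one) = 1 − P(none) = 1 − (1 − 0.08)^14
= 1 − 0.3111928 = 0.6888072

0.68881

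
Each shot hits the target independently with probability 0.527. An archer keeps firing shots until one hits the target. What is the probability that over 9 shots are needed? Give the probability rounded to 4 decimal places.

Y = number of shots to the first success; geometric, p = 0.527.
P(Y > 9) = P(first 9 all fail) = (1−p)^9 = 0.001185

0.0012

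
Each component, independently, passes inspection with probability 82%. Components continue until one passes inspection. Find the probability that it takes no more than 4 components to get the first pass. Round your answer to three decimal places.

0.999

Y = number of components to the first success; geometric, p = 0.82.
P(Y ≤ 4) = 1 − (1−p)^4 = 1 − 0.00105 = 0.99895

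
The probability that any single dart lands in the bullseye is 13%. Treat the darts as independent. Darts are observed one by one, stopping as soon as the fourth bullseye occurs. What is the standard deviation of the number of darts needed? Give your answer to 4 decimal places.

Y = total darts until the fourth success; negative binomial with r=4, p=0.13.
SD(Y) = √[r(1−p)/p²] = √(205.917160) = 14.349814

14.3498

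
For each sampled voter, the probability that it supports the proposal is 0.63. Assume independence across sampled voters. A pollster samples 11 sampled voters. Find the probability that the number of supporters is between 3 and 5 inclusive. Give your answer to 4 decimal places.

0.1815

X ~ Binomial(11, 0.63); P(3 ≤ X ≤ 5) = Σ C(11,k) p^k (1−p)^(11−k) over k:
  k=3: C(11,3)·0.63^3·0.37^8 = 0.014492
  k=4: C(11,4)·0.63^4·0.37^7 = 0.049350
  k=5: C(11,5)·0.63^5·0.37^6 = 0.117640
Total = 0.181482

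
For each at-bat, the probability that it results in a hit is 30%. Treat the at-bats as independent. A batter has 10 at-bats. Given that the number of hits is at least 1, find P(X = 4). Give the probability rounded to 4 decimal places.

0.2059

X ~ Binomial(10, 0.30). Want P(X=4 | X≥1) = P(X=4) / P(X≥1).
P(X=4) = C(10,4)·0.30^4·0.70^6 = 0.200121
P(X≥1) = 1 − 0.028248 = 0.971752
Ratio = 0.200121 / 0.971752 = 0.205938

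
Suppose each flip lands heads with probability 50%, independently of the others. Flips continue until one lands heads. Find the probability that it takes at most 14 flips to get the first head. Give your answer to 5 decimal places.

0.99994

Y = number of flips to the first success; geometric, p = 0.50.
P(Y ≤ 14) = 1 − (1−p)^14 = 1 − 0.0000610 = 0.9999390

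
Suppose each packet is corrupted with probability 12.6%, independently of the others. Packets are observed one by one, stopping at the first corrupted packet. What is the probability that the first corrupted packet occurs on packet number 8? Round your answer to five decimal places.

0.04909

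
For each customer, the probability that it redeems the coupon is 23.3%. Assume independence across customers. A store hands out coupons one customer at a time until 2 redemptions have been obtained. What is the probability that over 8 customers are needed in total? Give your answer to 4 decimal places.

0.4109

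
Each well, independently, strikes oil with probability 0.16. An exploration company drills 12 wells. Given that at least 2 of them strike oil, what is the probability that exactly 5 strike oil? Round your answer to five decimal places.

0.04122

X ~ Binomial(12, 0.16). Want P(X=5 | X≥2) = P(X=5) / P(X≥2).
P(X=5) = C(12,5)·0.16^5·0.84^7 = 0.0245064
P(X≥2) = 1 − 0.1234103 − 0.2820807 = 0.5945090
Ratio = 0.0245064 / 0.5945090 = 0.0412213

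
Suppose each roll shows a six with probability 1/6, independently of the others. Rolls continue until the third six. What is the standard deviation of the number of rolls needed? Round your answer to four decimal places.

9.4868

Y = total rolls until the third success; negative binomial with r=3, p=0.166667.
SD(Y) = √[r(1−p)/p²] = √(90.000000) = 9.486833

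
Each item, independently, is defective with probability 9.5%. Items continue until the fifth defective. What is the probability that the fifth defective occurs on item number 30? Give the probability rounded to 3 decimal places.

0.015

Y = trial on which the fifth success occurs; negative binomial, r=5, p=0.095.
P(Y=30) = C(29,4) · p^5 · (1−p)^25
= 23751 · 7.7378e-06 · 0.082455 = 0.01515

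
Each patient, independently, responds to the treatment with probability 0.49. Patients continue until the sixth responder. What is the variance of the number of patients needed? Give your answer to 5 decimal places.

Y = total patients until the sixth success; negative binomial with r=6, p=0.49.
Var(Y) = r(1−p)/p² = 6·0.51 / 0.49² = 12.7446897

12.74469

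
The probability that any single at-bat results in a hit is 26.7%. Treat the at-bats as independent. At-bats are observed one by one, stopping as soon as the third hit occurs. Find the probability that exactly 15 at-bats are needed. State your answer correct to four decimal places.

Y = trial on which the third success occurs; negative binomial, r=3, p=0.267.
P(Y=15) = C(14,2) · p^3 · (1−p)^12
= 91 · 0.019034 · 0.024057 = 0.041670

0.0417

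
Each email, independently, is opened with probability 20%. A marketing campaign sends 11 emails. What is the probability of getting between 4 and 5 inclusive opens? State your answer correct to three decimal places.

0.149

X ~ Binomial(11, 0.20); P(4 ≤ X ≤ 5) = Σ C(11,k) p^k (1−p)^(11−k) over k:
  k=4: C(11,4)·0.20^4·0.80^7 = 0.11073
  k=5: C(11,5)·0.20^5·0.80^6 = 0.03876
Total = 0.14948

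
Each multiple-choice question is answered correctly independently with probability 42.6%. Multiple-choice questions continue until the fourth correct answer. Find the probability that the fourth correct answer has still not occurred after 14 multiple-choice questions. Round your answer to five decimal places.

Needing more than 14 multiple-choice questions ⇔ fewer than 4 successes in the first 14. With X ~ Binomial(14, 0.426), P(Y > 14) = P(X ≤ 3).
  k=0: C(14,0)·0.426^0·0.574^14 = 0.0004215
  k=1: C(14,1)·0.426^1·0.574^13 = 0.0043792
  k=2: C(14,2)·0.426^2·0.574^12 = 0.0211253
  k=3: C(14,3)·0.426^3·0.574^11 = 0.0627135
P(X ≤ 3) = 0.0886395

0.08864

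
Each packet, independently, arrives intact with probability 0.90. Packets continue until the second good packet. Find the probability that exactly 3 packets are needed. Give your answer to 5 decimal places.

Y = trial on which the second success occurs; negative binomial, r=2, p=0.90.
P(Y=3) = C(2,1) · p^2 · (1−p)^1
= 2 · 0.81 · 0.1 = 0.1620000

0.16200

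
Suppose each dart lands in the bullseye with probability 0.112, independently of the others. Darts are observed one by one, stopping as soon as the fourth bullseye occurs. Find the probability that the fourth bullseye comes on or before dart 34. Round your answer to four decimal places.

Finishing within 34 darts ⇔ at least 4 successes in the first 34. With X ~ Binomial(34, 0.112), P(Y ≤ 34) = 1 − P(X ≤ 3).
  k=0: C(34,0)·0.112^0·0.888^34 = 0.017621
  k=1: C(34,1)·0.112^1·0.888^33 = 0.075566
  k=2: C(34,2)·0.112^2·0.888^32 = 0.157258
  k=3: C(34,3)·0.112^3·0.888^31 = 0.211567
1 − 0.462012 = 0.537988

0.5380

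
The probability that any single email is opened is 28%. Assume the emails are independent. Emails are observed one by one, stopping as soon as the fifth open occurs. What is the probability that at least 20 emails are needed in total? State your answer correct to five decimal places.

Needing more than 19 emails ⇔ fewer than 5 successes in the first 19. With X ~ Binomial(19, 0.28), P(Y > 19) = P(X ≤ 4).
  k=0: C(19,0)·0.28^0·0.72^19 = 0.0019468
  k=1: C(19,1)·0.28^1·0.72^18 = 0.0143846
  k=2: C(19,2)·0.28^2·0.72^17 = 0.0503460
  k=3: C(19,3)·0.28^3·0.72^16 = 0.1109476
  k=4: C(19,4)·0.28^4·0.72^15 = 0.1725851
P(X ≤ 4) = 0.3502100

0.35021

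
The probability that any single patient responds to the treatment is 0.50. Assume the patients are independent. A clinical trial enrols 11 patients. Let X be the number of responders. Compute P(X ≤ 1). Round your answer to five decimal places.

X ~ Binomial(11, 0.50); P(X ≤ 1) = Σ C(11,k) p^k (1−p)^(11−k) over k:
  k=0: C(11,0)·0.50^0·0.50^11 = 0.0004883
  k=1: C(11,1)·0.50^1·0.50^10 = 0.0053711
Total = 0.0058594

0.00586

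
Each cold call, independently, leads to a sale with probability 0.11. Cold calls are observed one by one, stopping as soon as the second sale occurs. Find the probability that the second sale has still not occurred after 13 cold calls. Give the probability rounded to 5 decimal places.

Needing more than 13 cold calls ⇔ fewer than 2 successes in the first 13. With X ~ Binomial(13, 0.11), P(Y > 13) = P(X ≤ 1).
  k=0: C(13,0)·0.11^0·0.89^13 = 0.2198215
  k=1: C(13,1)·0.11^1·0.89^12 = 0.3531963
P(X ≤ 1) = 0.5730177

0.57302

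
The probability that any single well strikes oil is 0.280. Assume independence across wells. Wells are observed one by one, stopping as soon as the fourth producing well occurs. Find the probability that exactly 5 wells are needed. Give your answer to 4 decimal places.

Y = trial on which the fourth success occurs; negative binomial, r=4, p=0.28.
P(Y=5) = C(4,3) · p^4 · (1−p)^1
= 4 · 0.0061466 · 0.72 = 0.017702

0.0177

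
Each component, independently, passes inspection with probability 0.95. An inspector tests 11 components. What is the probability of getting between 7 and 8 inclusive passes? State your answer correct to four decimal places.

X ~ Binomial(11, 0.95); P(7 ≤ X ≤ 8) = Σ C(11,k) p^k (1−p)^(11−k) over k:
  k=7: C(11,7)·0.95^7·0.05^4 = 0.001440
  k=8: C(11,8)·0.95^8·0.05^3 = 0.013683
Total = 0.015123

0.0151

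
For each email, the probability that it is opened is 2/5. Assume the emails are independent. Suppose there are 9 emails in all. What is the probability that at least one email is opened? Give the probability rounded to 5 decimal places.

0.98992

P(at least one) = 1 − P(none) = 1 − (1 − 0.40)^9
= 1 − 0.0100777 = 0.9899223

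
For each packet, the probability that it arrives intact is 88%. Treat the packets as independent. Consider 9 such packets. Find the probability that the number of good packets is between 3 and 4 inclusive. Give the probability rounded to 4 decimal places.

0.0021

X ~ Binomial(9, 0.88); P(3 ≤ X ≤ 4) = Σ C(9,k) p^k (1−p)^(9−k) over k:
  k=3: C(9,3)·0.88^3·0.12^6 = 0.000171
  k=4: C(9,4)·0.88^4·0.12^5 = 0.001880
Total = 0.002051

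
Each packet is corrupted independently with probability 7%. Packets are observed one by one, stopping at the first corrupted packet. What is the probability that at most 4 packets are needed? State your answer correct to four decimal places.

0.2519

Y = number of packets to the first success; geometric, p = 0.07.
P(Y ≤ 4) = 1 − (1−p)^4 = 1 − 0.748052 = 0.251948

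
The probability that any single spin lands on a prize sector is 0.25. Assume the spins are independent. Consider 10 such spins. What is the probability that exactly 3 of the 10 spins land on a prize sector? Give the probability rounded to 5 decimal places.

X ~ Binomial(n=10, p=0.25).
P(X=3) = C(10,3) · p^3 · (1−p)^7
= 120 · 0.015625 · 0.13348 = 0.2502823

0.25028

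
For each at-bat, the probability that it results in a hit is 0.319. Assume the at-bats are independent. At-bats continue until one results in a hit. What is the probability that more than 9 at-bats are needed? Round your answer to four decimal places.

0.0315

Y = number of at-bats to the first success; geometric, p = 0.319.
P(Y > 9) = P(first 9 all fail) = (1−p)^9 = 0.031501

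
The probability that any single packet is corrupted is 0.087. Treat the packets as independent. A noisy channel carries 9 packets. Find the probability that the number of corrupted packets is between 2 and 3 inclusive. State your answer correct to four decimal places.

0.1761

X ~ Binomial(9, 0.087); P(2 ≤ X ≤ 3) = Σ C(9,k) p^k (1−p)^(9−k) over k:
  k=2: C(9,2)·0.087^2·0.913^7 = 0.144091
  k=3: C(9,3)·0.087^3·0.913^6 = 0.032038
Total = 0.176129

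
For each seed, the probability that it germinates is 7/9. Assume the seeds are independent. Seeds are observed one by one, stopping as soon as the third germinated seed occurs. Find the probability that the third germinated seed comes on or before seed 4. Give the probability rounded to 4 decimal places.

0.7842

Finishing within 4 seeds ⇔ at least 3 successes in the first 4. With X ~ Binomial(4, 0.777778), P(Y ≤ 4) = 1 − P(X ≤ 2).
  k=0: C(4,0)·0.777778^0·0.222222^4 = 0.002439
  k=1: C(4,1)·0.777778^1·0.222222^3 = 0.034141
  k=2: C(4,2)·0.777778^2·0.222222^2 = 0.179241
1 − 0.215821 = 0.784179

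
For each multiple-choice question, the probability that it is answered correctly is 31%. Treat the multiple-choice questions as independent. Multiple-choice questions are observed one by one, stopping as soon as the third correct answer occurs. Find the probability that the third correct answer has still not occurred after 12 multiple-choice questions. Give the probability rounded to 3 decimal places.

Needing more than 12 multiple-choice questions ⇔ fewer than 3 successes in the first 12. With X ~ Binomial(12, 0.31), P(Y > 12) = P(X ≤ 2).
  k=0: C(12,0)·0.31^0·0.69^12 = 0.01165
  k=1: C(12,1)·0.31^1·0.69^11 = 0.06279
  k=2: C(12,2)·0.31^2·0.69^10 = 0.15515
P(X ≤ 2) = 0.22959

0.230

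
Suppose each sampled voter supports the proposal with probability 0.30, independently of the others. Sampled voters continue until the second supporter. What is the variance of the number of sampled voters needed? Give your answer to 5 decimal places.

15.55556

Y = total sampled voters until the second success; negative binomial with r=2, p=0.30.
Var(Y) = r(1−p)/p² = 2·0.70 / 0.30² = 15.5555556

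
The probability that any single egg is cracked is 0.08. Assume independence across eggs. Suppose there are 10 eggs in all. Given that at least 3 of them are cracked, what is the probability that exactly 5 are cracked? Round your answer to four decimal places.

0.0136

X ~ Binomial(10, 0.08). Want P(X=5 | X≥3) = P(X=5) / P(X≥3).
P(X=5) = C(10,5)·0.08^5·0.92^5 = 0.000544
P(X≥3) = 1 − 0.434388 − 0.377729 − 0.147807 = 0.040075
Ratio = 0.000544 / 0.040075 = 0.013580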